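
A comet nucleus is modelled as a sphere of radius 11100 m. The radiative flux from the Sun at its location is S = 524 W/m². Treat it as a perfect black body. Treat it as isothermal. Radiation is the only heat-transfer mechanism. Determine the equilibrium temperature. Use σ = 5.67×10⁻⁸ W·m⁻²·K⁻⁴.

T ≈ 219 K

At equilibrium, absorbed power = emitted power.
Absorbing cross-section = πr² = 3.871×10⁸ m²; emitting surface = 4πr² = 1.548×10⁹ m² (ratio 4).
S·A_cross = εσ·A_surf·T⁴  ⇒  T⁴ = S/(4σ).
T⁴ = 1.00·524/(4·5.67×10⁻⁸) = 2.310×10⁹ K⁴.
T = (2.310×10⁹)^(1/4).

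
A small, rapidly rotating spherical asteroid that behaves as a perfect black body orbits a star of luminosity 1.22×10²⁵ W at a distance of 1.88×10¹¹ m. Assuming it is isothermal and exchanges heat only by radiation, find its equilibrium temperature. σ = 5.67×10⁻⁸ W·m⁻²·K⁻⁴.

T ≈ 105 K

First find the stellar flux at distance d: S = L/(4πd²) = 1.22×10²⁵/(4π·(1.88×10¹¹)²) = 27.47 W/m².
For an isothermal sphere, absorbed (1−a)S·πr² = emitted σ·4πr²·T⁴, so T⁴ = (1−a)S/(4σ).
T⁴ = 1.00·27.47/(4·5.67×10⁻⁸) = 1.211×10⁸ K⁴.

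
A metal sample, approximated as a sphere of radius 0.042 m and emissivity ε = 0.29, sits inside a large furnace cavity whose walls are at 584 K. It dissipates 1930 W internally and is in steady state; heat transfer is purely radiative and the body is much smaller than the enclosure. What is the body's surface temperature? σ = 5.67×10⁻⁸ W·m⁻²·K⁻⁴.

T ≈ 1530 K

For a small grey body in a large enclosure, net radiated power = εσA(T⁴ − T_w⁴).
Steady state: P = εσA(T⁴ − T_w⁴) with A = 4πr² = 0.02217 m².
T⁴ = P/(εσA) + T_w⁴ = 1930/(0.29·5.67×10⁻⁸·0.02217) + (584)⁴
    = 5.295×10¹² + 1.163×10¹¹ = 5.411×10¹² K⁴.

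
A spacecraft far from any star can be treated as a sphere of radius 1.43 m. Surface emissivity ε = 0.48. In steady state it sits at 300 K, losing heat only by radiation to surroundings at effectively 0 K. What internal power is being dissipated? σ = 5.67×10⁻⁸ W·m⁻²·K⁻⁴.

Steady state: P = εσA T⁴.
A = 4πr² = 25.70 m²; T⁴ = (300)⁴ = 8.100×10⁹ K⁴.
P = 0.48 × 5.67×10⁻⁸ × 25.70 × 8.100×10⁹.

P ≈ 5660 W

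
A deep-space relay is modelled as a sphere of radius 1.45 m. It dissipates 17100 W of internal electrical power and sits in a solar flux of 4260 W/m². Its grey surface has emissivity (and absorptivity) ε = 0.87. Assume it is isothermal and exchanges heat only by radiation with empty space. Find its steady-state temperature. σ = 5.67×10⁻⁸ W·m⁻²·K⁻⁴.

At steady state, absorbed solar power + internal power = radiated power.
Absorbed: α·S·A_cross = 0.87·4260·6.605 = 24480 W (cross-section πr²).
Total input = 24480 + 17100 = 41580 W.
Radiated: εσ·A_surf·T⁴ with A_surf = 4πr² = 26.42 m².
T⁴ = 41580/(0.87·5.67×10⁻⁸·26.42) = 3.190×10¹⁰ K⁴.

T ≈ 423 K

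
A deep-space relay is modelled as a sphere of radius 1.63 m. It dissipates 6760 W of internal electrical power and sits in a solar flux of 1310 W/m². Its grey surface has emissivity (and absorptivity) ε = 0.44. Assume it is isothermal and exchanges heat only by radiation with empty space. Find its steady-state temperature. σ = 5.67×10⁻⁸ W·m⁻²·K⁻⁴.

T ≈ 343 K

At steady state, absorbed solar power + internal power = radiated power.
Absorbed: α·S·A_cross = 0.44·1310·8.347 = 4811 W (cross-section πr²).
Total input = 4811 + 6760 = 11570 W.
Radiated: εσ·A_surf·T⁴ with A_surf = 4πr² = 33.39 m².
T⁴ = 11570/(0.44·5.67×10⁻⁸·33.39) = 1.389×10¹⁰ K⁴.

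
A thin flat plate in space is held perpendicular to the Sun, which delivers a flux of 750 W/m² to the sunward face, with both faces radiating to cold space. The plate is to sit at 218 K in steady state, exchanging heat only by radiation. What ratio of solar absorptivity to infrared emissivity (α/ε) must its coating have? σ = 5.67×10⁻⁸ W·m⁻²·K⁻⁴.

Balance: αS·A = εσ·2A·T⁴ ⇒ α/ε = 2σT⁴/S.
α/ε = 2·5.67×10⁻⁸·(218)⁴/750 = 2·5.67×10⁻⁸·2.259×10⁹/750.

α/ε ≈ 0.341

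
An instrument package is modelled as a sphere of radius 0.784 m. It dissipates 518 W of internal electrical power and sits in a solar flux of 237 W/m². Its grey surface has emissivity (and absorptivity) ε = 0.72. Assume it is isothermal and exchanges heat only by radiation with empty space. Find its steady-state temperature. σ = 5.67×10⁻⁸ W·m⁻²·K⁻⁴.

T ≈ 228 K

At steady state, absorbed solar power + internal power = radiated power.
Absorbed: α·S·A_cross = 0.72·237·1.931 = 329.5 W (cross-section πr²).
Total input = 329.5 + 518 = 847.5 W.
Radiated: εσ·A_surf·T⁴ with A_surf = 4πr² = 7.724 m².
T⁴ = 847.5/(0.72·5.67×10⁻⁸·7.724) = 2.688×10⁹ K⁴.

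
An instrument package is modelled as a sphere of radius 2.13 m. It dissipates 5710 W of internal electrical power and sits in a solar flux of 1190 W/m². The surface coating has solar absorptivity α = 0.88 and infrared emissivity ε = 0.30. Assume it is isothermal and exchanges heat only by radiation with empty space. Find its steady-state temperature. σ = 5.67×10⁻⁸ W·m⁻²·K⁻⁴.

At steady state, absorbed solar power + internal power = radiated power.
Absorbed: α·S·A_cross = 0.88·1190·14.25 = 14930 W (cross-section πr²).
Total input = 14930 + 5710 = 20640 W.
Radiated: εσ·A_surf·T⁴ with A_surf = 4πr² = 57.01 m².
T⁴ = 20640/(0.30·5.67×10⁻⁸·57.01) = 2.128×10¹⁰ K⁴.

T ≈ 382 K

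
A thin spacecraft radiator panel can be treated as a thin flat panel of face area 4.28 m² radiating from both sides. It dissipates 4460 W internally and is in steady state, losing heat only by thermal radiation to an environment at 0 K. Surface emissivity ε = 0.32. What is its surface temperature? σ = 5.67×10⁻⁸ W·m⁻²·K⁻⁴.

Steady state: internal power = radiated power, P = εσA T⁴.
Radiating area A = 2·4.28 = 8.560 m².
T⁴ = P/(εσA) = 4460/(0.32·5.67×10⁻⁸·8.560) = 2.872×10¹⁰ K⁴.
T = (2.872×10¹⁰)^(1/4).

T ≈ 412 K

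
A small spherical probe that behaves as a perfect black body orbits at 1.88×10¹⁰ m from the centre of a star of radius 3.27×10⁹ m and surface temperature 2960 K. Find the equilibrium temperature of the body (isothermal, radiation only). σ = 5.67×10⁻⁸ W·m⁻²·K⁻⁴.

The star's surface emits σT_*⁴; at distance d the flux is S = σT_*⁴(R_*/d)².
S = 5.67×10⁻⁸·(2960)⁴·(3.27×10⁹/1.88×10¹⁰)² = 1.317×10⁵ W/m².
For an isothermal sphere T⁴ = (1−a)S/(4σ) = 5.806×10¹¹ K⁴.

T ≈ 873 K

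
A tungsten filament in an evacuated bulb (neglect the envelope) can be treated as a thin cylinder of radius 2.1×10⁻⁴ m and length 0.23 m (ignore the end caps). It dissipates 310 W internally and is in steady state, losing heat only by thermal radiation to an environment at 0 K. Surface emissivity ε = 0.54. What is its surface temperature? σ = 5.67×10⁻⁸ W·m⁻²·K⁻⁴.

T ≈ 2400 K

Steady state: internal power = radiated power, P = εσA T⁴.
Radiating area A = 2πrL = 3.035×10⁻⁴ m².
T⁴ = P/(εσA) = 310/(0.54·5.67×10⁻⁸·3.035×10⁻⁴) = 3.336×10¹³ K⁴.
T = (3.336×10¹³)^(1/4).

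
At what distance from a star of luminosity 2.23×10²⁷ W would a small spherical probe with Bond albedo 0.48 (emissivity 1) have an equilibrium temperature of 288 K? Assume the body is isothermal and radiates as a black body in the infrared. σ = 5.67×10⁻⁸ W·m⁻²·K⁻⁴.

For an isothermal black-emitting sphere, (1−a)S·πr² = σ·4πr²·T⁴ ⇒ S = 4σT⁴/(1−a).
S = 4·5.67×10⁻⁸·(288)⁴/0.520 = 3001 W/m².
Flux falls as S = L/(4πd²), so d = √(L/(4πS)) = √(2.23×10²⁷/(4π·3001)).

d ≈ 2.43×10¹¹ m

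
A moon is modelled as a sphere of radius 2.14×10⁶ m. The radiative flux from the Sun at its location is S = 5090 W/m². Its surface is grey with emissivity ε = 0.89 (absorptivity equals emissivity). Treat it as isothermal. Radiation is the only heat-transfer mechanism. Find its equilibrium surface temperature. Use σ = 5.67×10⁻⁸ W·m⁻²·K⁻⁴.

T ≈ 387 K

At equilibrium, absorbed power = emitted power.
Absorbing cross-section = πr² = 1.439×10¹³ m²; emitting surface = 4πr² = 5.755×10¹³ m² (ratio 4).
εS·A_cross = εσ·A_surf·T⁴  ⇒  T⁴ = S/(4σ)   (ε cancels).
T⁴ = 5090/(4·5.67×10⁻⁸) = 2.244×10¹⁰ K⁴.
T = (2.244×10¹⁰)^(1/4).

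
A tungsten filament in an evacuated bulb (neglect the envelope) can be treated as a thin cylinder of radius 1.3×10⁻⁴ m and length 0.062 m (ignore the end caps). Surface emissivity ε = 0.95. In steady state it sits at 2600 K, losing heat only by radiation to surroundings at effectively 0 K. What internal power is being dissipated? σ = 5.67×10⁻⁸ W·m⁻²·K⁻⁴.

Steady state: P = εσA T⁴.
A = 2πrL = 5.064×10⁻⁵ m²; T⁴ = (2600)⁴ = 4.570×10¹³ K⁴.
P = 0.95 × 5.67×10⁻⁸ × 5.064×10⁻⁵ × 4.570×10¹³.

P ≈ 125 W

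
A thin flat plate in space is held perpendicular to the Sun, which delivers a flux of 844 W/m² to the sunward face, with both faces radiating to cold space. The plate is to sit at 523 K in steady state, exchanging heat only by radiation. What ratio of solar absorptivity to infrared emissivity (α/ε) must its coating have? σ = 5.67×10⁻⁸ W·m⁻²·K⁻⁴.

α/ε ≈ 10.1

Balance: αS·A = εσ·2A·T⁴ ⇒ α/ε = 2σT⁴/S.
α/ε = 2·5.67×10⁻⁸·(523)⁴/844 = 2·5.67×10⁻⁸·7.482×10¹⁰/844.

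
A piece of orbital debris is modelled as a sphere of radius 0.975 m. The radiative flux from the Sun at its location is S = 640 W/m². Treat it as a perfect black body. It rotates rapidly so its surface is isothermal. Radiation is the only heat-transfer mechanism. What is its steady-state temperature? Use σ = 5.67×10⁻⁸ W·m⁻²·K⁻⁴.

At equilibrium, absorbed power = emitted power.
Absorbing cross-section = πr² = 2.986 m²; emitting surface = 4πr² = 11.95 m² (ratio 4).
S·A_cross = εσ·A_surf·T⁴  ⇒  T⁴ = S/(4σ).
T⁴ = 1.00·640/(4·5.67×10⁻⁸) = 2.822×10⁹ K⁴.
T = (2.822×10⁹)^(1/4).

T ≈ 230 K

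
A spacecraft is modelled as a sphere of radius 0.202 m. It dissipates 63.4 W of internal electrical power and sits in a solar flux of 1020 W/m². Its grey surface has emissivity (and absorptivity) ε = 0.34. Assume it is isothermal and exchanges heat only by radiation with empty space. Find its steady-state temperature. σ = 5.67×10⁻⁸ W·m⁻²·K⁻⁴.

At steady state, absorbed solar power + internal power = radiated power.
Absorbed: α·S·A_cross = 0.34·1020·0.1282 = 44.46 W (cross-section πr²).
Total input = 44.46 + 63.4 = 107.9 W.
Radiated: εσ·A_surf·T⁴ with A_surf = 4πr² = 0.5128 m².
T⁴ = 107.9/(0.34·5.67×10⁻⁸·0.5128) = 1.091×10¹⁰ K⁴.

T ≈ 323 K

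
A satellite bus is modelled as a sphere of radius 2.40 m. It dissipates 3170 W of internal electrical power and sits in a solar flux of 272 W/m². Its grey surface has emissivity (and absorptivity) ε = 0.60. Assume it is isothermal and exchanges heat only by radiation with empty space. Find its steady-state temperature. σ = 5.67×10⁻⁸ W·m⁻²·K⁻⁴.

At steady state, absorbed solar power + internal power = radiated power.
Absorbed: α·S·A_cross = 0.60·272·18.10 = 2953 W (cross-section πr²).
Total input = 2953 + 3170 = 6123 W.
Radiated: εσ·A_surf·T⁴ with A_surf = 4πr² = 72.38 m².
T⁴ = 6123/(0.60·5.67×10⁻⁸·72.38) = 2.487×10⁹ K⁴.

T ≈ 223 K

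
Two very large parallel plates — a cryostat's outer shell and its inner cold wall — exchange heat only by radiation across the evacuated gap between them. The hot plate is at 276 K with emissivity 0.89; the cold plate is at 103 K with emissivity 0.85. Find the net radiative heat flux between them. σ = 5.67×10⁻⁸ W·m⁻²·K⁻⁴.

For two infinite grey parallel plates, q = σ(T₁⁴ − T₂⁴)/(1/ε₁ + 1/ε₂ − 1).
T₁⁴ − T₂⁴ = 5.803×10⁹ − 1.126×10⁸ = 5.690×10⁹ K⁴.
1/ε₁ + 1/ε₂ − 1 = 1.124 + 1.176 − 1 = 1.300.
q = 5.67×10⁻⁸ × 5.690×10⁹ / 1.300.

q ≈ 248 W/m²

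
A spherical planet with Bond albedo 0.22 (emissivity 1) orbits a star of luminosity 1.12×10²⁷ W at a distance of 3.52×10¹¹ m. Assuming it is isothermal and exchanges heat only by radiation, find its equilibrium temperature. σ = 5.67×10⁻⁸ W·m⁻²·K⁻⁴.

First find the stellar flux at distance d: S = L/(4πd²) = 1.12×10²⁷/(4π·(3.52×10¹¹)²) = 719.3 W/m².
For an isothermal sphere, absorbed (1−a)S·πr² = emitted σ·4πr²·T⁴, so T⁴ = (1−a)S/(4σ).
T⁴ = 0.780·719.3/(4·5.67×10⁻⁸) = 2.474×10⁹ K⁴.

T ≈ 223 K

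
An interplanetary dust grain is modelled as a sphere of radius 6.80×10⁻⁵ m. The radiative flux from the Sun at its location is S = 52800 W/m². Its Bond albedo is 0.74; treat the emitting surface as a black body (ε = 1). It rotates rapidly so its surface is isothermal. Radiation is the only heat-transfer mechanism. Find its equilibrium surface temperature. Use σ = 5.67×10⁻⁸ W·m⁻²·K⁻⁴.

At equilibrium, absorbed power = emitted power.
Absorbing cross-section = πr² = 1.453×10⁻⁸ m²; emitting surface = 4πr² = 5.811×10⁻⁸ m² (ratio 4).
(1−a)S·A_cross = εσ·A_surf·T⁴  ⇒  T⁴ = (1−a)S/(4σ).
T⁴ = 0.260·52800/(4·5.67×10⁻⁸) = 6.053×10¹⁰ K⁴.
T = (6.053×10¹⁰)^(1/4).

T ≈ 496 K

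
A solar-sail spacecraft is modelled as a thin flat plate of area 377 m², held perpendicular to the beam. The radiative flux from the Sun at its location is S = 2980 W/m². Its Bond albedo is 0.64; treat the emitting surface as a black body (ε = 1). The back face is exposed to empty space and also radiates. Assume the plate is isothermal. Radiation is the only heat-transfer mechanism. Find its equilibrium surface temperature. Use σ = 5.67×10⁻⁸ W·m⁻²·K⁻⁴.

T ≈ 312 K

At equilibrium, absorbed power = emitted power.
Absorbing cross-section = A = 377.0 m²; emitting surface = 2A = 754.0 m² (ratio 2).
(1−a)S·A_cross = εσ·A_surf·T⁴  ⇒  T⁴ = (1−a)S/(2σ).
T⁴ = 0.360·2980/(2·5.67×10⁻⁸) = 9.460×10⁹ K⁴.
T = (9.460×10⁹)^(1/4).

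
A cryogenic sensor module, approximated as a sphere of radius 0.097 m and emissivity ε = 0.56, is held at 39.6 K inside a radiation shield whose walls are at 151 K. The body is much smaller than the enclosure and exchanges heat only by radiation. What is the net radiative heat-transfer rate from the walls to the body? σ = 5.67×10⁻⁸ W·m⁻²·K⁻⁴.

P_net ≈ 1.94 W

For a small grey body in a large enclosure: P_net = εσA(T_body⁴ − T_wall⁴).
A = 4πr² = 0.1182 m²; T_body⁴ − T_wall⁴ = 2.459×10⁶ − 5.199×10⁸ = -5.174×10⁸ K⁴.
|P_net| = 0.56·5.67×10⁻⁸·0.1182·5.174×10⁸.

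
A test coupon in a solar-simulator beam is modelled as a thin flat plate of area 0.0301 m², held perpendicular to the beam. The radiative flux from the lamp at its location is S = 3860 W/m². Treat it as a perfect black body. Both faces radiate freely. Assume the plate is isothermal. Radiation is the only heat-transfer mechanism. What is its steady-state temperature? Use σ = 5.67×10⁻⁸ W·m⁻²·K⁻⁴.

At equilibrium, absorbed power = emitted power.
Absorbing cross-section = A = 0.03010 m²; emitting surface = 2A = 0.06020 m² (ratio 2).
S·A_cross = εσ·A_surf·T⁴  ⇒  T⁴ = S/(2σ).
T⁴ = 1.00·3860/(2·5.67×10⁻⁸) = 3.404×10¹⁰ K⁴.
T = (3.404×10¹⁰)^(1/4).

T ≈ 430 K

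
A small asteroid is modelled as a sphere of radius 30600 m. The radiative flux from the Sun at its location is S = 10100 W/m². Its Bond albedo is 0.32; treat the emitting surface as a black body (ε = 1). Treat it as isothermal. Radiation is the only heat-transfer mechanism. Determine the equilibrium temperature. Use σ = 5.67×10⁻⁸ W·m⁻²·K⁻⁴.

At equilibrium, absorbed power = emitted power.
Absorbing cross-section = πr² = 2.942×10⁹ m²; emitting surface = 4πr² = 1.177×10¹⁰ m² (ratio 4).
(1−a)S·A_cross = εσ·A_surf·T⁴  ⇒  T⁴ = (1−a)S/(4σ).
T⁴ = 0.680·10100/(4·5.67×10⁻⁸) = 3.028×10¹⁰ K⁴.
T = (3.028×10¹⁰)^(1/4).

T ≈ 417 K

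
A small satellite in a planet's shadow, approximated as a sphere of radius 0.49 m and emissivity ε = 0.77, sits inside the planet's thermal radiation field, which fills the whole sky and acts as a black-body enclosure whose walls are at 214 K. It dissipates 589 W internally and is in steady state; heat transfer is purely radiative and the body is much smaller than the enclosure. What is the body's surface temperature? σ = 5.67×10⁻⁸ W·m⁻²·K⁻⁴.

For a small grey body in a large enclosure, net radiated power = εσA(T⁴ − T_w⁴).
Steady state: P = εσA(T⁴ − T_w⁴) with A = 4πr² = 3.017 m².
T⁴ = P/(εσA) + T_w⁴ = 589/(0.77·5.67×10⁻⁸·3.017) + (214)⁴
    = 4.471×10⁹ + 2.097×10⁹ = 6.569×10⁹ K⁴.

T ≈ 285 K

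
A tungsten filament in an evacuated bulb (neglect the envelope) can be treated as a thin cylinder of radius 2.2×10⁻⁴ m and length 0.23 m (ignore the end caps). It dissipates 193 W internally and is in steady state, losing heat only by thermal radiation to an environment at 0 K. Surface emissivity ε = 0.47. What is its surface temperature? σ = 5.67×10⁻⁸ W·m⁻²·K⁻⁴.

T ≈ 2180 K

Steady state: internal power = radiated power, P = εσA T⁴.
Radiating area A = 2πrL = 3.179×10⁻⁴ m².
T⁴ = P/(εσA) = 193/(0.47·5.67×10⁻⁸·3.179×10⁻⁴) = 2.278×10¹³ K⁴.
T = (2.278×10¹³)^(1/4).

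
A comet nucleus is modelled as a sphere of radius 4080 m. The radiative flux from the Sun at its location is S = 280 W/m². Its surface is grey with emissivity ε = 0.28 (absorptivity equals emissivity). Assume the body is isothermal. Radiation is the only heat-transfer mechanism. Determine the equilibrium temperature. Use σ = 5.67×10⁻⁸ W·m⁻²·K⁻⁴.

At equilibrium, absorbed power = emitted power.
Absorbing cross-section = πr² = 5.230×10⁷ m²; emitting surface = 4πr² = 2.092×10⁸ m² (ratio 4).
εS·A_cross = εσ·A_surf·T⁴  ⇒  T⁴ = S/(4σ)   (ε cancels).
T⁴ = 280/(4·5.67×10⁻⁸) = 1.235×10⁹ K⁴.
T = (1.235×10⁹)^(1/4).

T ≈ 187 K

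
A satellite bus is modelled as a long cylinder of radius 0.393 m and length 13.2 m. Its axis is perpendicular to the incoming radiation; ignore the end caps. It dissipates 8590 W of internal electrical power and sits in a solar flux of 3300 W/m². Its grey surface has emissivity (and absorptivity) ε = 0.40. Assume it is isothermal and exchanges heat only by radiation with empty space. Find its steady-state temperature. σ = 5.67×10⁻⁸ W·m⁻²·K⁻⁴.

At steady state, absorbed solar power + internal power = radiated power.
Absorbed: α·S·A_cross = 0.40·3300·10.38 = 13700 W (cross-section 2rL).
Total input = 13700 + 8590 = 22290 W.
Radiated: εσ·A_surf·T⁴ with A_surf = 2πrL = 32.59 m².
T⁴ = 22290/(0.40·5.67×10⁻⁸·32.59) = 3.015×10¹⁰ K⁴.

T ≈ 417 K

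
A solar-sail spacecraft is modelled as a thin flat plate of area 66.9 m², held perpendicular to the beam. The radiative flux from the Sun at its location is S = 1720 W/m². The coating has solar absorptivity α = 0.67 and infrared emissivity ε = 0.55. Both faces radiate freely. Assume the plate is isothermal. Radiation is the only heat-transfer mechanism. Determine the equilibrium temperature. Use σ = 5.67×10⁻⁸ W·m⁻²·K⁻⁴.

T ≈ 369 K

At equilibrium, absorbed power = emitted power.
Absorbing cross-section = A = 66.90 m²; emitting surface = 2A = 133.8 m² (ratio 2).
αS·A_cross = εσ·A_surf·T⁴  ⇒  T⁴ = αS/(ε·2σ).
T⁴ = 0.670·1720/(0.55·2·5.67×10⁻⁸) = 1.848×10¹⁰ K⁴.
T = (1.848×10¹⁰)^(1/4).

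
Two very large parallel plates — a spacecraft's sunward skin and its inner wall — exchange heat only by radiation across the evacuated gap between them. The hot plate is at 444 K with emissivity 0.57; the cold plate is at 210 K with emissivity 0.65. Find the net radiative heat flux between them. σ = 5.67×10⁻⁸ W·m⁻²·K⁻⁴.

For two infinite grey parallel plates, q = σ(T₁⁴ − T₂⁴)/(1/ε₁ + 1/ε₂ − 1).
T₁⁴ − T₂⁴ = 3.886×10¹⁰ − 1.945×10⁹ = 3.692×10¹⁰ K⁴.
1/ε₁ + 1/ε₂ − 1 = 1.754 + 1.538 − 1 = 2.293.
q = 5.67×10⁻⁸ × 3.692×10¹⁰ / 2.293.

q ≈ 913 W/m²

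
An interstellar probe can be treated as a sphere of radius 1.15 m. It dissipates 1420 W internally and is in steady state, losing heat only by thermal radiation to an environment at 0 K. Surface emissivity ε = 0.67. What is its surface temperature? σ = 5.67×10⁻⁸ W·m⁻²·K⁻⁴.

Steady state: internal power = radiated power, P = εσA T⁴.
Radiating area A = 4πr² = 16.62 m².
T⁴ = P/(εσA) = 1420/(0.67·5.67×10⁻⁸·16.62) = 2.249×10⁹ K⁴.
T = (2.249×10⁹)^(1/4).

T ≈ 218 K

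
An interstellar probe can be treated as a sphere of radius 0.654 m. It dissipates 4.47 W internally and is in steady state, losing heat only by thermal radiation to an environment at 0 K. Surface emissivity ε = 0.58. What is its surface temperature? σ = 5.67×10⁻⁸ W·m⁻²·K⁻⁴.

T ≈ 70.9 K

Steady state: internal power = radiated power, P = εσA T⁴.
Radiating area A = 4πr² = 5.375 m².
T⁴ = P/(εσA) = 4.47/(0.58·5.67×10⁻⁸·5.375) = 2.529×10⁷ K⁴.
T = (2.529×10⁷)^(1/4).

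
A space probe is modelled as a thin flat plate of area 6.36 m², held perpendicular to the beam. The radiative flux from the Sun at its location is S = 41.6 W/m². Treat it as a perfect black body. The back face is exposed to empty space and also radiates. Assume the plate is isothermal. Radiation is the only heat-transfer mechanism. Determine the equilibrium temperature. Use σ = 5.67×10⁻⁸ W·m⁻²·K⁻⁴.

T ≈ 138 K

At equilibrium, absorbed power = emitted power.
Absorbing cross-section = A = 6.360 m²; emitting surface = 2A = 12.72 m² (ratio 2).
S·A_cross = εσ·A_surf·T⁴  ⇒  T⁴ = S/(2σ).
T⁴ = 1.00·41.6/(2·5.67×10⁻⁸) = 3.668×10⁸ K⁴.
T = (3.668×10⁸)^(1/4).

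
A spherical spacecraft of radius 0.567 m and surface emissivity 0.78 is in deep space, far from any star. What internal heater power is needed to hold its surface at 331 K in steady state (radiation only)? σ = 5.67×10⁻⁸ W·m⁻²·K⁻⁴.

P ≈ 2140 W

P = εσ·4πr²·T⁴.
4πr² = 4.040 m²; T⁴ = 1.200×10¹⁰ K⁴.
P = 0.78·5.67×10⁻⁸·4.040·1.200×10¹⁰.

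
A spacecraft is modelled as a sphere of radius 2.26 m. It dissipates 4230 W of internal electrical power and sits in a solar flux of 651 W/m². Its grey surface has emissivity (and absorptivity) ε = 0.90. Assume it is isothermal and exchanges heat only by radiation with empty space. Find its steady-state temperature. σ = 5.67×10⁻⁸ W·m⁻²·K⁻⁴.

At steady state, absorbed solar power + internal power = radiated power.
Absorbed: α·S·A_cross = 0.90·651·16.05 = 9401 W (cross-section πr²).
Total input = 9401 + 4230 = 13630 W.
Radiated: εσ·A_surf·T⁴ with A_surf = 4πr² = 64.18 m².
T⁴ = 13630/(0.90·5.67×10⁻⁸·64.18) = 4.162×10⁹ K⁴.

T ≈ 254 K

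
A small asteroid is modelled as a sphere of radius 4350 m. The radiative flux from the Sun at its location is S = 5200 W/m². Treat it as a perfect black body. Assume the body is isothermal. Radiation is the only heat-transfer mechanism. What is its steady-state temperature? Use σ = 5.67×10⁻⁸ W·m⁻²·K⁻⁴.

At equilibrium, absorbed power = emitted power.
Absorbing cross-section = πr² = 5.945×10⁷ m²; emitting surface = 4πr² = 2.378×10⁸ m² (ratio 4).
S·A_cross = εσ·A_surf·T⁴  ⇒  T⁴ = S/(4σ).
T⁴ = 1.00·5200/(4·5.67×10⁻⁸) = 2.293×10¹⁰ K⁴.
T = (2.293×10¹⁰)^(1/4).

T ≈ 389 K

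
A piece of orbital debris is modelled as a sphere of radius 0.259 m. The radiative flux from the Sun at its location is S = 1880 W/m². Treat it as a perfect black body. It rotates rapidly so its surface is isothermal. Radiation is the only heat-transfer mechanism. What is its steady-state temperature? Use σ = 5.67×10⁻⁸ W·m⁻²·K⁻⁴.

At equilibrium, absorbed power = emitted power.
Absorbing cross-section = πr² = 0.2107 m²; emitting surface = 4πr² = 0.8430 m² (ratio 4).
S·A_cross = εσ·A_surf·T⁴  ⇒  T⁴ = S/(4σ).
T⁴ = 1.00·1880/(4·5.67×10⁻⁸) = 8.289×10⁹ K⁴.
T = (8.289×10⁹)^(1/4).

T ≈ 302 K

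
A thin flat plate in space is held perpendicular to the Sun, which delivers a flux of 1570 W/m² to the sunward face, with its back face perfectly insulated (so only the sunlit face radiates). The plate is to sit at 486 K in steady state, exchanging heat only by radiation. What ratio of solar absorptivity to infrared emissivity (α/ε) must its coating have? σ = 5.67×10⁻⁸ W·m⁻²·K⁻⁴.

α/ε ≈ 2.01

Balance: αS·A = εσ·1A·T⁴ ⇒ α/ε = σT⁴/S.
α/ε = 5.67×10⁻⁸·(486)⁴/1570 = 5.67×10⁻⁸·5.579×10¹⁰/1570.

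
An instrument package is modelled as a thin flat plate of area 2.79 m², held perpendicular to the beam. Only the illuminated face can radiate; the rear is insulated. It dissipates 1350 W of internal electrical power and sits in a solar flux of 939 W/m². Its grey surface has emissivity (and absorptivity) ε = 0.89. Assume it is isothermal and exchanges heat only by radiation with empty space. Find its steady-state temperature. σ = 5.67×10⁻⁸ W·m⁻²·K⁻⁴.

At steady state, absorbed solar power + internal power = radiated power.
Absorbed: α·S·A_cross = 0.89·939·2.790 = 2332 W (cross-section A).
Total input = 2332 + 1350 = 3682 W.
Radiated: εσ·A_surf·T⁴ with A_surf = A = 2.790 m².
T⁴ = 3682/(0.89·5.67×10⁻⁸·2.790) = 2.615×10¹⁰ K⁴.

T ≈ 402 K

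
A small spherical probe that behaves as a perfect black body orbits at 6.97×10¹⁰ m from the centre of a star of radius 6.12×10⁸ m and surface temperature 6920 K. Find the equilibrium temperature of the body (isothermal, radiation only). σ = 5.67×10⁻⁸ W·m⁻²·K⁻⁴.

The star's surface emits σT_*⁴; at distance d the flux is S = σT_*⁴(R_*/d)².
S = 5.67×10⁻⁸·(6920)⁴·(6.12×10⁸/6.97×10¹⁰)² = 10020 W/m².
For an isothermal sphere T⁴ = (1−a)S/(4σ) = 4.420×10¹⁰ K⁴.

T ≈ 459 K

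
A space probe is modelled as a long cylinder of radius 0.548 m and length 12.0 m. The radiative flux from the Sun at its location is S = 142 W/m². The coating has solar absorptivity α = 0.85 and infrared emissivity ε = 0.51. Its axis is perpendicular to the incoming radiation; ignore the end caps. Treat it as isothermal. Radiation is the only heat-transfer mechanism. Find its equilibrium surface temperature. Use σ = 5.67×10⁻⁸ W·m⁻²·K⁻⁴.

T ≈ 191 K

At equilibrium, absorbed power = emitted power.
Absorbing cross-section = 2rL = 13.15 m²; emitting surface = 2πrL = 41.32 m² (ratio π).
αS·A_cross = εσ·A_surf·T⁴  ⇒  T⁴ = αS/(ε·πσ).
T⁴ = 0.850·142/(0.51·π·5.67×10⁻⁸) = 1.329×10⁹ K⁴.
T = (1.329×10⁹)^(1/4).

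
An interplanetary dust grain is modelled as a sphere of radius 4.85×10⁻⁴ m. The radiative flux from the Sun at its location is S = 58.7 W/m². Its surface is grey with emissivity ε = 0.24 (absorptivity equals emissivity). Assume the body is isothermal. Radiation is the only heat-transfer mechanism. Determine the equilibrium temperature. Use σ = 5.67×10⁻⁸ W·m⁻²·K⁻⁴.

T ≈ 127 K

At equilibrium, absorbed power = emitted power.
Absorbing cross-section = πr² = 7.390×10⁻⁷ m²; emitting surface = 4πr² = 2.956×10⁻⁶ m² (ratio 4).
εS·A_cross = εσ·A_surf·T⁴  ⇒  T⁴ = S/(4σ)   (ε cancels).
T⁴ = 58.7/(4·5.67×10⁻⁸) = 2.588×10⁸ K⁴.
T = (2.588×10⁸)^(1/4).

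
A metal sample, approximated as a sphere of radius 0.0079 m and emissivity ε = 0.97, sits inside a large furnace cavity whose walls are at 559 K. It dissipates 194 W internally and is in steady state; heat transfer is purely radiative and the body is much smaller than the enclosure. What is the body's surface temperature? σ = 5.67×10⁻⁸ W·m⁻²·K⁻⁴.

T ≈ 1460 K

For a small grey body in a large enclosure, net radiated power = εσA(T⁴ − T_w⁴).
Steady state: P = εσA(T⁴ − T_w⁴) with A = 4πr² = 7.843×10⁻⁴ m².
T⁴ = P/(εσA) + T_w⁴ = 194/(0.97·5.67×10⁻⁸·7.843×10⁻⁴) + (559)⁴
    = 4.498×10¹² + 9.764×10¹⁰ = 4.595×10¹² K⁴.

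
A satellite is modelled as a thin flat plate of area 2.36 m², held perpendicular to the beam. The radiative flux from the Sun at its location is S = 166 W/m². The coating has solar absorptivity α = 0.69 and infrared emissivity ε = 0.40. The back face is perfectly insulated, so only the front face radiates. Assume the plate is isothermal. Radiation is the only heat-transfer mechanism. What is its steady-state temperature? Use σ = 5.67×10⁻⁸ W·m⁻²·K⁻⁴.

At equilibrium, absorbed power = emitted power.
Absorbing cross-section = A = 2.360 m²; emitting surface = A = 2.360 m² (ratio 1).
αS·A_cross = εσ·A_surf·T⁴  ⇒  T⁴ = αS/(ε·1σ).
T⁴ = 0.690·166/(0.40·1·5.67×10⁻⁸) = 5.050×10⁹ K⁴.
T = (5.050×10⁹)^(1/4).

T ≈ 267 K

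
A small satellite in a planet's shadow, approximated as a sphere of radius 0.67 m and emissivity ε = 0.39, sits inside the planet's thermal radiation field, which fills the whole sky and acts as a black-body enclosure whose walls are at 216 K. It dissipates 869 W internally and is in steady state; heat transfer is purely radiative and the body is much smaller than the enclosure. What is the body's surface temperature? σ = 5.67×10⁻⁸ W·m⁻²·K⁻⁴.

T ≈ 309 K

For a small grey body in a large enclosure, net radiated power = εσA(T⁴ − T_w⁴).
Steady state: P = εσA(T⁴ − T_w⁴) with A = 4πr² = 5.641 m².
T⁴ = P/(εσA) + T_w⁴ = 869/(0.39·5.67×10⁻⁸·5.641) + (216)⁴
    = 6.966×10⁹ + 2.177×10⁹ = 9.143×10⁹ K⁴.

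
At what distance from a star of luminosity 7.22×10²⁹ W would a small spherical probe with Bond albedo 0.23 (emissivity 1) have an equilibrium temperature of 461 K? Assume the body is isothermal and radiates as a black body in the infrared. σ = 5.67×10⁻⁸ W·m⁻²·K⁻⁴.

d ≈ 2.08×10¹² m

For an isothermal black-emitting sphere, (1−a)S·πr² = σ·4πr²·T⁴ ⇒ S = 4σT⁴/(1−a).
S = 4·5.67×10⁻⁸·(461)⁴/0.770 = 13300 W/m².
Flux falls as S = L/(4πd²), so d = √(L/(4πS)) = √(7.22×10²⁹/(4π·13300)).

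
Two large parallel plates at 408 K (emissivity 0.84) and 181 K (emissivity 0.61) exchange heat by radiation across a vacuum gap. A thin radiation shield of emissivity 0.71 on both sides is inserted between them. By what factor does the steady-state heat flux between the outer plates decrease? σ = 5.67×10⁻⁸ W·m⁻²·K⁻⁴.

factor ≈ 1.99

Without shield: q₀ = σΔ(T⁴)/(1/ε₁+1/ε₂−1) with denominator 1.830.
With shield the two gaps are in series; the resistances add: (1/ε₁+1/ε_s−1)+(1/ε_s+1/ε₂−1) = 1.599+2.048 = 3.647.
Heat-flux ratio q₀/q = 3.647/1.830.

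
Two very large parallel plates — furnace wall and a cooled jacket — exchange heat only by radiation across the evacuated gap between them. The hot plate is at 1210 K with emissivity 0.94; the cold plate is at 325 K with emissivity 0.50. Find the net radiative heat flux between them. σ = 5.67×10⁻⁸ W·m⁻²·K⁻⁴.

For two infinite grey parallel plates, q = σ(T₁⁴ − T₂⁴)/(1/ε₁ + 1/ε₂ − 1).
T₁⁴ − T₂⁴ = 2.144×10¹² − 1.116×10¹⁰ = 2.132×10¹² K⁴.
1/ε₁ + 1/ε₂ − 1 = 1.064 + 2.000 − 1 = 2.064.
q = 5.67×10⁻⁸ × 2.132×10¹² / 2.064.

q ≈ 58600 W/m²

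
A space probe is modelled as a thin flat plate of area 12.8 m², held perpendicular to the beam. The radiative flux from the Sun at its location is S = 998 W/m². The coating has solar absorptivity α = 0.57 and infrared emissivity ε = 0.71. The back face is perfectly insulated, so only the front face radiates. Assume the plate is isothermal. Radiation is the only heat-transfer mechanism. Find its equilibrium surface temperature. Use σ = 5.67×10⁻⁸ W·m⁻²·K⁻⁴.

T ≈ 345 K

At equilibrium, absorbed power = emitted power.
Absorbing cross-section = A = 12.80 m²; emitting surface = A = 12.80 m² (ratio 1).
αS·A_cross = εσ·A_surf·T⁴  ⇒  T⁴ = αS/(ε·1σ).
T⁴ = 0.570·998/(0.71·1·5.67×10⁻⁸) = 1.413×10¹⁰ K⁴.
T = (1.413×10¹⁰)^(1/4).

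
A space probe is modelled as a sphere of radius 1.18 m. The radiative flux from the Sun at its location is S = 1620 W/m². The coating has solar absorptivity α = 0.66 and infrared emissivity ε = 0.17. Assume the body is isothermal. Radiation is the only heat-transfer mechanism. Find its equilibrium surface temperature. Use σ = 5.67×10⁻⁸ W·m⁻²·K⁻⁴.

T ≈ 408 K

At equilibrium, absorbed power = emitted power.
Absorbing cross-section = πr² = 4.374 m²; emitting surface = 4πr² = 17.50 m² (ratio 4).
αS·A_cross = εσ·A_surf·T⁴  ⇒  T⁴ = αS/(ε·4σ).
T⁴ = 0.660·1620/(0.17·4·5.67×10⁻⁸) = 2.773×10¹⁰ K⁴.
T = (2.773×10¹⁰)^(1/4).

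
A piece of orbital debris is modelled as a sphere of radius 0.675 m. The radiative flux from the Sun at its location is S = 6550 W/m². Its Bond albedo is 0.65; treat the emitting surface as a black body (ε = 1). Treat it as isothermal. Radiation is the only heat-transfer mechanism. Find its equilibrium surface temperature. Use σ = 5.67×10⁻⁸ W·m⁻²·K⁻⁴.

T ≈ 317 K

At equilibrium, absorbed power = emitted power.
Absorbing cross-section = πr² = 1.431 m²; emitting surface = 4πr² = 5.726 m² (ratio 4).
(1−a)S·A_cross = εσ·A_surf·T⁴  ⇒  T⁴ = (1−a)S/(4σ).
T⁴ = 0.350·6550/(4·5.67×10⁻⁸) = 1.011×10¹⁰ K⁴.
T = (1.011×10¹⁰)^(1/4).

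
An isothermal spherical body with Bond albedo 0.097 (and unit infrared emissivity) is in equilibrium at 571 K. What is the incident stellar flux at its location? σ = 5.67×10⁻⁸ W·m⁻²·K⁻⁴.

S ≈ 26700 W/m²

(1−a)S·πr² = σ·4πr²·T⁴ ⇒ S = 4σT⁴/(1−a).
S = 4·5.67×10⁻⁸·1.063×10¹¹/0.903.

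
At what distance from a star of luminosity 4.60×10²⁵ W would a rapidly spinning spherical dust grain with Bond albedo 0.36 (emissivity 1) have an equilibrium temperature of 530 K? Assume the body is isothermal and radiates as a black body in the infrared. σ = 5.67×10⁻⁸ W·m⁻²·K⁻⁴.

d ≈ 1.14×10¹⁰ m

For an isothermal black-emitting sphere, (1−a)S·πr² = σ·4πr²·T⁴ ⇒ S = 4σT⁴/(1−a).
S = 4·5.67×10⁻⁸·(530)⁴/0.640 = 27960 W/m².
Flux falls as S = L/(4πd²), so d = √(L/(4πS)) = √(4.60×10²⁵/(4π·27960)).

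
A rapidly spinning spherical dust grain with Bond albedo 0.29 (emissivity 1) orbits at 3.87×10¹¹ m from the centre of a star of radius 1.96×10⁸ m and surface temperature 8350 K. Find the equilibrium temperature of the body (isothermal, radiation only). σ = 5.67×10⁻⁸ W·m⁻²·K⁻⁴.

T ≈ 122 K

The star's surface emits σT_*⁴; at distance d the flux is S = σT_*⁴(R_*/d)².
S = 5.67×10⁻⁸·(8350)⁴·(1.96×10⁸/3.87×10¹¹)² = 70.70 W/m².
For an isothermal sphere T⁴ = (1−a)S/(4σ) = 2.213×10⁸ K⁴.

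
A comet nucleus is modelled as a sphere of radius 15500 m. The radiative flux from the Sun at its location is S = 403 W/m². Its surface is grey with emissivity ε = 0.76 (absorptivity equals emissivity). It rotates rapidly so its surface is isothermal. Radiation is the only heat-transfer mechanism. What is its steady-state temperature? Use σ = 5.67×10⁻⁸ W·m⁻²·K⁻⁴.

T ≈ 205 K

At equilibrium, absorbed power = emitted power.
Absorbing cross-section = πr² = 7.548×10⁸ m²; emitting surface = 4πr² = 3.019×10⁹ m² (ratio 4).
εS·A_cross = εσ·A_surf·T⁴  ⇒  T⁴ = S/(4σ)   (ε cancels).
T⁴ = 403/(4·5.67×10⁻⁸) = 1.777×10⁹ K⁴.
T = (1.777×10⁹)^(1/4).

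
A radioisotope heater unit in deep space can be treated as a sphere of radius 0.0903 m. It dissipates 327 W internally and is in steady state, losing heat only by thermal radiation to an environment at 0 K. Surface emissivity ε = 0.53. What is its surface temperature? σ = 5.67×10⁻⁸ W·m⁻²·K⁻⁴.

Steady state: internal power = radiated power, P = εσA T⁴.
Radiating area A = 4πr² = 0.1025 m².
T⁴ = P/(εσA) = 327/(0.53·5.67×10⁻⁸·0.1025) = 1.062×10¹¹ K⁴.
T = (1.062×10¹¹)^(1/4).

T ≈ 571 K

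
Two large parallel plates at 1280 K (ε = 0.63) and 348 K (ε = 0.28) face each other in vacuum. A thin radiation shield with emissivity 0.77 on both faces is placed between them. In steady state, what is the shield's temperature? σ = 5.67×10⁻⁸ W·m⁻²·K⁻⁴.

T_s ≈ 1160 K

In steady state the net flux on the hot side equals that on the cold side.
σ(T₁⁴−T_s⁴)/D₁ = σ(T_s⁴−T₂⁴)/D₂, with D₁ = 1/ε₁+1/ε_s−1 = 1.886, D₂ = 1/ε_s+1/ε₂−1 = 3.870.
Solve for T_s⁴: T_s⁴ = (D₂·T₁⁴ + D₁·T₂⁴)/(D₁+D₂) = 1.810×10¹² K⁴.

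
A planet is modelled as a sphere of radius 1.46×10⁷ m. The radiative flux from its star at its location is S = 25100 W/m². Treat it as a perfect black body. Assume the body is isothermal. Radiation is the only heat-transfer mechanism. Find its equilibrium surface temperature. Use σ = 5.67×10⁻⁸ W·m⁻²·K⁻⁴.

T ≈ 577 K

At equilibrium, absorbed power = emitted power.
Absorbing cross-section = πr² = 6.697×10¹⁴ m²; emitting surface = 4πr² = 2.679×10¹⁵ m² (ratio 4).
S·A_cross = εσ·A_surf·T⁴  ⇒  T⁴ = S/(4σ).
T⁴ = 1.00·25100/(4·5.67×10⁻⁸) = 1.107×10¹¹ K⁴.
T = (1.107×10¹¹)^(1/4).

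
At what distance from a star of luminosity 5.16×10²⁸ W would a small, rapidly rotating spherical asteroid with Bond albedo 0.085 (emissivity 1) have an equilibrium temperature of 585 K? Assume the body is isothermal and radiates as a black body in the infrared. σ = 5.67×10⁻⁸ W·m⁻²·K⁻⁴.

For an isothermal black-emitting sphere, (1−a)S·πr² = σ·4πr²·T⁴ ⇒ S = 4σT⁴/(1−a).
S = 4·5.67×10⁻⁸·(585)⁴/0.915 = 29030 W/m².
Flux falls as S = L/(4πd²), so d = √(L/(4πS)) = √(5.16×10²⁸/(4π·29030)).

d ≈ 3.76×10¹¹ m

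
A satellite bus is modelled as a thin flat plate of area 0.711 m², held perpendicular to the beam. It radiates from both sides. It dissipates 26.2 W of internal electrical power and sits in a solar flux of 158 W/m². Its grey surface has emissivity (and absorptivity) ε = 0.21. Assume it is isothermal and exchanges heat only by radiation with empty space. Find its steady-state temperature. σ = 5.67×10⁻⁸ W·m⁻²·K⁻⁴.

T ≈ 233 K

At steady state, absorbed solar power + internal power = radiated power.
Absorbed: α·S·A_cross = 0.21·158·0.7110 = 23.59 W (cross-section A).
Total input = 23.59 + 26.2 = 49.79 W.
Radiated: εσ·A_surf·T⁴ with A_surf = 2A = 1.422 m².
T⁴ = 49.79/(0.21·5.67×10⁻⁸·1.422) = 2.941×10⁹ K⁴.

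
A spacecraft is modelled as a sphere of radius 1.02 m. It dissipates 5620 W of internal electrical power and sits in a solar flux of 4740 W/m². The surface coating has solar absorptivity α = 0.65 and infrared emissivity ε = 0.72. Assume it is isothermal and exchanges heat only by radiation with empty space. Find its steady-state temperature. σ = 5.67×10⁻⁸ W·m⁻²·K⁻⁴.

T ≈ 414 K

At steady state, absorbed solar power + internal power = radiated power.
Absorbed: α·S·A_cross = 0.65·4740·3.269 = 10070 W (cross-section πr²).
Total input = 10070 + 5620 = 15690 W.
Radiated: εσ·A_surf·T⁴ with A_surf = 4πr² = 13.07 m².
T⁴ = 15690/(0.72·5.67×10⁻⁸·13.07) = 2.940×10¹⁰ K⁴.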